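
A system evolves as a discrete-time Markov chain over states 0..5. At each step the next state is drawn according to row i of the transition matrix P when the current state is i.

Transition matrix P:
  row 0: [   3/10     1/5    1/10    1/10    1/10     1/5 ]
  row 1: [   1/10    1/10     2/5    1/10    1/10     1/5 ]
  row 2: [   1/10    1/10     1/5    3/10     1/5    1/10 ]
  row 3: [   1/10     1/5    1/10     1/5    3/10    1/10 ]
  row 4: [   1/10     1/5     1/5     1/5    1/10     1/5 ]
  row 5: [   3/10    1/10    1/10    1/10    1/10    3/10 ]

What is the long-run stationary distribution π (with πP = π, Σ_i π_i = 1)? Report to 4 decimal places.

Balance equations π_j = Σ_i π_i·P[i][j]:
  π_0 = 3/10·π_0 + 1/10·π_1 + 1/10·π_2 + 1/10·π_3 + 1/10·π_4 + 3/10·π_5
  π_1 = 1/5·π_0 + 1/10·π_1 + 1/10·π_2 + 1/5·π_3 + 1/5·π_4 + 1/10·π_5
  π_2 = 1/10·π_0 + 2/5·π_1 + 1/5·π_2 + 1/10·π_3 + 1/5·π_4 + 1/10·π_5
  π_3 = 1/10·π_0 + 1/10·π_1 + 3/10·π_2 + 1/5·π_3 + 1/5·π_4 + 1/10·π_5
  π_4 = 1/10·π_0 + 1/10·π_1 + 1/5·π_2 + 3/10·π_3 + 1/10·π_4 + 1/10·π_5
  normalize: π_0 + π_1 + π_2 + π_3 + π_4 + π_5 = 1
Solving the linear system gives exactly π = [2256/13195, 3931/26390, 2343/13195, 631/3770, 307/2030, 4853/26390].

π = [0.1710, 0.1490, 0.1776, 0.1674, 0.1512, 0.1839]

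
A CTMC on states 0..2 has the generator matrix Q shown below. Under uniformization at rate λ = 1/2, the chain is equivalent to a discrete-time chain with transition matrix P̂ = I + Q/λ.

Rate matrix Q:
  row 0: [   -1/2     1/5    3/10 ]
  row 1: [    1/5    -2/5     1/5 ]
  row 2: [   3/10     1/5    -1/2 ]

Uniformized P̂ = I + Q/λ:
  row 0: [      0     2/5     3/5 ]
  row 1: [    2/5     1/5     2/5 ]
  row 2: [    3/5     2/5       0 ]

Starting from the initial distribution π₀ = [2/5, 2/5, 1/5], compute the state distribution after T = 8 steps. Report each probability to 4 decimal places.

t=0: π = [0.4000, 0.4000, 0.2000]
t=1: π = [0.2800, 0.3200, 0.4000]
t=2: π = [0.3680, 0.3360, 0.2960]
t=3: π = [0.3120, 0.3328, 0.3552]
t=4: π = [0.3462, 0.3334, 0.3203]
t=5: π = [0.3256, 0.3333, 0.3411]
t=6: π = [0.3380, 0.3333, 0.3287]
t=7: π = [0.3305, 0.3333, 0.3361]
t=8: π = [0.3350, 0.3333, 0.3317]

π = [0.3350, 0.3333, 0.3317]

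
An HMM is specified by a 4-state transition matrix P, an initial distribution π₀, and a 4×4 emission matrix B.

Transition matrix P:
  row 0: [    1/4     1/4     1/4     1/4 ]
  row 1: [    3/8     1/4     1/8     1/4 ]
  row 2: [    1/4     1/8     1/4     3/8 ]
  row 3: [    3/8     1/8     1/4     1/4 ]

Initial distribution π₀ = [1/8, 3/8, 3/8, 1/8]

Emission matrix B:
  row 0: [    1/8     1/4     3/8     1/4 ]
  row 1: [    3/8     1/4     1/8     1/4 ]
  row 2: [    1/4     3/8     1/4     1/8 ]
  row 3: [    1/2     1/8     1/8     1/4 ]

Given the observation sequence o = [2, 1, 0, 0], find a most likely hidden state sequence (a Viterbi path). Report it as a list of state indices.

t=0: δ = [4.688e-02, 4.688e-02, 9.375e-02, 1.562e-02]  (obs o_0=2)
t=1: δ = [5.859e-03, 2.930e-03, 8.789e-03, 4.395e-03]  ψ = [2, 0, 2, 2]  (obs o_1=1)
t=2: δ = [2.747e-04, 5.493e-04, 5.493e-04, 1.648e-03]  ψ = [2, 0, 2, 2]  (obs o_2=0)
t=3: δ = [7.725e-05, 7.725e-05, 1.030e-04, 2.060e-04]  ψ = [3, 3, 3, 3]  (obs o_3=0)
backtrack: best end state = 3; path = [2, 2, 3, 3]

path = [2, 2, 3, 3]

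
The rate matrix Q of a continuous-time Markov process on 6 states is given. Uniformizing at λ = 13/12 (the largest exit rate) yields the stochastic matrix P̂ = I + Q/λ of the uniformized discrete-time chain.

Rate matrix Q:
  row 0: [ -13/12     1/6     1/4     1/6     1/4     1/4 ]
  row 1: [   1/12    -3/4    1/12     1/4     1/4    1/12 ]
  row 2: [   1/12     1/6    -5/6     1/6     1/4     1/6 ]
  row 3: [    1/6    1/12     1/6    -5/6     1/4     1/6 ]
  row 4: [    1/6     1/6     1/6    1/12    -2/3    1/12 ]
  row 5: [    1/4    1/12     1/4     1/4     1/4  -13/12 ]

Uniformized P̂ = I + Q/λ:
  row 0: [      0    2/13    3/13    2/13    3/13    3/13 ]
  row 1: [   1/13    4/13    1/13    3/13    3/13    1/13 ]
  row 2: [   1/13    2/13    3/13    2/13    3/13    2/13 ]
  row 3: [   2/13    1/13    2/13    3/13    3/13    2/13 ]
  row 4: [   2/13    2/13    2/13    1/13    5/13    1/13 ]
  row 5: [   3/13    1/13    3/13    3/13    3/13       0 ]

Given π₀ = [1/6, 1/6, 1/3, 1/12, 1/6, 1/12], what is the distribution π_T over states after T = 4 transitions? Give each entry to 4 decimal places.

π = [0.1191, 0.1564, 0.1729, 0.1665, 0.2727, 0.1125]

t=0: π = [0.1667, 0.1667, 0.3333, 0.0833, 0.1667, 0.0833]
t=1: π = [0.0962, 0.1667, 0.1859, 0.1667, 0.2564, 0.1282]
t=2: π = [0.1218, 0.1568, 0.1726, 0.1696, 0.2702, 0.1090]
t=3: π = [0.1182, 0.1565, 0.1728, 0.1666, 0.2723, 0.1136]
t=4: π = [0.1191, 0.1564, 0.1729, 0.1665, 0.2727, 0.1125]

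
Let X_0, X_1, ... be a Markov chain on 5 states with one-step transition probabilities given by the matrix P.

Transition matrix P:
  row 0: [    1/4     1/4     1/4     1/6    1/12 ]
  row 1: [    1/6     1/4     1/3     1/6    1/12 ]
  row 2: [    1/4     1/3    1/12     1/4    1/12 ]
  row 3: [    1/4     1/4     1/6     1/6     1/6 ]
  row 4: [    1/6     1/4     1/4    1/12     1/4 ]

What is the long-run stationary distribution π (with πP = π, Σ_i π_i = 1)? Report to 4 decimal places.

Balance equations π_j = Σ_i π_i·P[i][j]:
  π_0 = 1/4·π_0 + 1/6·π_1 + 1/4·π_2 + 1/4·π_3 + 1/6·π_4
  π_1 = 1/4·π_0 + 1/4·π_1 + 1/3·π_2 + 1/4·π_3 + 1/4·π_4
  π_2 = 1/4·π_0 + 1/3·π_1 + 1/12·π_2 + 1/6·π_3 + 1/4·π_4
  π_3 = 1/6·π_0 + 1/6·π_1 + 1/4·π_2 + 1/6·π_3 + 1/12·π_4
  normalize: π_0 + π_1 + π_2 + π_3 + π_4 = 1
Solving the linear system gives exactly π = [4428/20327, 5456/20327, 4491/20327, 3563/20327, 2389/20327].

π = [0.2178, 0.2684, 0.2209, 0.1753, 0.1175]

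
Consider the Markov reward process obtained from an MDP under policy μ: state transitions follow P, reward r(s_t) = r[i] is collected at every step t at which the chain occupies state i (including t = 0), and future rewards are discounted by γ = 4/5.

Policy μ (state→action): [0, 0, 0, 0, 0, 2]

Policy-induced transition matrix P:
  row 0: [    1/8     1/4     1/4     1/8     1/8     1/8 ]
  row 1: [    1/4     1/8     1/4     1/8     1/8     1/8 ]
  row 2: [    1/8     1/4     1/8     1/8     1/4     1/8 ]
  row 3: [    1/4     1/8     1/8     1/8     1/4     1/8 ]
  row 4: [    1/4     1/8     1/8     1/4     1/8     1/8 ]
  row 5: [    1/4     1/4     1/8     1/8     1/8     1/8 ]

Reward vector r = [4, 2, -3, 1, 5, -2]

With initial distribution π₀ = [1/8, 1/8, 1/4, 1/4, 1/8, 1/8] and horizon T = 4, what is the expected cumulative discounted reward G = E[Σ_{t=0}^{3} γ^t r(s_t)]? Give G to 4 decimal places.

t=0: π = [0.1250, 0.1250, 0.2500, 0.2500, 0.1250, 0.1250], E[r] = 0.6250, γ^t·E[r] = 0.625000, running G = 0.625000
t=1: π = [0.2031, 0.1875, 0.1563, 0.1406, 0.1875, 0.1250], E[r] = 1.5469, γ^t·E[r] = 1.237500, running G = 1.862500
t=2: π = [0.2051, 0.1855, 0.1738, 0.1484, 0.1621, 0.1250], E[r] = 1.3789, γ^t·E[r] = 0.882500, running G = 2.745000
t=3: π = [0.2026, 0.1880, 0.1738, 0.1453, 0.1653, 0.1250], E[r] = 1.3867, γ^t·E[r] = 0.710000, running G = 3.455000

G = 3.4550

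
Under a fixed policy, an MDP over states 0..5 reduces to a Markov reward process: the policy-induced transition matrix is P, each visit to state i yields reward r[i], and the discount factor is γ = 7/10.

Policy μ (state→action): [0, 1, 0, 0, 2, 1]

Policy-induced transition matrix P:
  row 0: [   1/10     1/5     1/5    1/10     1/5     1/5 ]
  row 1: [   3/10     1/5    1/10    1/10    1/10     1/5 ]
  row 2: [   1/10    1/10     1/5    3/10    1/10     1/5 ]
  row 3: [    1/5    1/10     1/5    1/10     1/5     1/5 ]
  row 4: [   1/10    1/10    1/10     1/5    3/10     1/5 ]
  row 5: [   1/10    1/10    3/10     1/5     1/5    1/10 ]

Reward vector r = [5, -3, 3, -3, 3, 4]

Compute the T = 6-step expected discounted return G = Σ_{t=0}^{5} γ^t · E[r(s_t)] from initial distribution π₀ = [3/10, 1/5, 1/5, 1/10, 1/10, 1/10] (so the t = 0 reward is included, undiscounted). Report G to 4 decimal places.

t=0: π = [0.3000, 0.2000, 0.2000, 0.1000, 0.1000, 0.1000], E[r] = 1.9000, γ^t·E[r] = 1.900000, running G = 1.900000
t=1: π = [0.1500, 0.1500, 0.1800, 0.1600, 0.1700, 0.1900], E[r] = 1.6300, γ^t·E[r] = 1.141000, running G = 3.041000
t=2: π = [0.1460, 0.1300, 0.1870, 0.1720, 0.1840, 0.1810], E[r] = 1.6610, γ^t·E[r] = 0.813890, running G = 3.854890
t=3: π = [0.1432, 0.1276, 0.1867, 0.1739, 0.1867, 0.1819], E[r] = 1.6593, γ^t·E[r] = 0.569140, running G = 4.424030
t=4: π = [0.1429, 0.1271, 0.1868, 0.1742, 0.1872, 0.1818], E[r] = 1.6600, γ^t·E[r] = 0.398554, running G = 4.822584
t=5: π = [0.1428, 0.1270, 0.1867, 0.1743, 0.1873, 0.1818], E[r] = 1.6600, γ^t·E[r] = 0.278989, running G = 5.101573

G = 5.1016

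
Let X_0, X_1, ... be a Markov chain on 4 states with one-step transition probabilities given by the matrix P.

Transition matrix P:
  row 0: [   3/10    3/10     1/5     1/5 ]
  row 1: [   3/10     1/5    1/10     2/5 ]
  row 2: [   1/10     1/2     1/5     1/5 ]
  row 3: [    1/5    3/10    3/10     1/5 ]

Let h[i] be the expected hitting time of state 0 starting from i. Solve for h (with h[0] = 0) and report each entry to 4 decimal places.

h = [0.0000, 4.2748, 5.1145, 4.7710]

First-step conditioning: h[0] = 0; for i ≠ 0, h[i] = 1 + Σ_k P[i][k]·h[k].
  h[1] = 1 + 1/5·h[1] + 1/10·h[2] + 2/5·h[3]
  h[2] = 1 + 1/2·h[1] + 1/5·h[2] + 1/5·h[3]
  h[3] = 1 + 3/10·h[1] + 3/10·h[2] + 1/5·h[3]
Solving the 3×3 linear system over states ≠ 0 gives exactly h = [0, 560/131, 670/131, 625/131] (h[0] = 0 is the target).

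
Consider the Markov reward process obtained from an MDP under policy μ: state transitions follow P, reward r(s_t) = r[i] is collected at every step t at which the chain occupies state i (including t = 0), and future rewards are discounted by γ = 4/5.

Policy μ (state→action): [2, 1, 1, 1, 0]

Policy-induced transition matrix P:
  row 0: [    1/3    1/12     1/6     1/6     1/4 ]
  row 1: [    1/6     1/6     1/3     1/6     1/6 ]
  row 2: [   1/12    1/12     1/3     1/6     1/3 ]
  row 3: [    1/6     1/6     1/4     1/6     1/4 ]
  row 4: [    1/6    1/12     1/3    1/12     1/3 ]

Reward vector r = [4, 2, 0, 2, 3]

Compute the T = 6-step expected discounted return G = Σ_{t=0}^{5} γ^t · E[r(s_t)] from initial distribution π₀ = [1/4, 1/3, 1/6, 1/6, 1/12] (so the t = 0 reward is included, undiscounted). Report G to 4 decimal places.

t=0: π = [0.2500, 0.3333, 0.1667, 0.1667, 0.0833], E[r] = 2.2500, γ^t·E[r] = 2.250000, running G = 2.250000
t=1: π = [0.1944, 0.1250, 0.2778, 0.1597, 0.2431], E[r] = 2.0764, γ^t·E[r] = 1.661111, running G = 3.911111
t=2: π = [0.1759, 0.1071, 0.2876, 0.1464, 0.2830], E[r] = 2.0596, γ^t·E[r] = 1.318148, running G = 5.229259
t=3: π = [0.1720, 0.1045, 0.2918, 0.1431, 0.2886], E[r] = 2.0490, γ^t·E[r] = 1.049111, running G = 6.278370
t=4: π = [0.1710, 0.1040, 0.2927, 0.1426, 0.2897], E[r] = 2.0462, γ^t·E[r] = 0.838133, running G = 7.116504
t=5: π = [0.1708, 0.1039, 0.2929, 0.1425, 0.2899], E[r] = 2.0455, γ^t·E[r] = 0.670279, running G = 7.786783

G = 7.7868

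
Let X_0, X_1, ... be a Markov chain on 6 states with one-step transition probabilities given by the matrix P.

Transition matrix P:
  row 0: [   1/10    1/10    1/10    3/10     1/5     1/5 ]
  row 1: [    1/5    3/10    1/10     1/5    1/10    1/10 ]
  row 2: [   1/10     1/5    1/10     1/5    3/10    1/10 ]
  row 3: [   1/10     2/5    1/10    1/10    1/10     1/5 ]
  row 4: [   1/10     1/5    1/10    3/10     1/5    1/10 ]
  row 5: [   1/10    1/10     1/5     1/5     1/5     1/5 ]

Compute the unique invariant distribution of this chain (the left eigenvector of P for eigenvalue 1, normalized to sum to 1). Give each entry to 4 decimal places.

π = [0.1238, 0.2383, 0.1148, 0.2082, 0.1668, 0.1480]

Balance equations π_j = Σ_i π_i·P[i][j]:
  π_0 = 1/10·π_0 + 1/5·π_1 + 1/10·π_2 + 1/10·π_3 + 1/10·π_4 + 1/10·π_5
  π_1 = 1/10·π_0 + 3/10·π_1 + 1/5·π_2 + 2/5·π_3 + 1/5·π_4 + 1/10·π_5
  π_2 = 1/10·π_0 + 1/10·π_1 + 1/10·π_2 + 1/10·π_3 + 1/10·π_4 + 1/5·π_5
  π_3 = 3/10·π_0 + 1/5·π_1 + 1/5·π_2 + 1/10·π_3 + 3/10·π_4 + 1/5·π_5
  π_4 = 1/5·π_0 + 1/10·π_1 + 3/10·π_2 + 1/10·π_3 + 1/5·π_4 + 1/5·π_5
  normalize: π_0 + π_1 + π_2 + π_3 + π_4 + π_5 = 1
Solving the linear system gives exactly π = [12522/101123, 24097/101123, 11609/101123, 21058/101123, 16870/101123, 14967/101123].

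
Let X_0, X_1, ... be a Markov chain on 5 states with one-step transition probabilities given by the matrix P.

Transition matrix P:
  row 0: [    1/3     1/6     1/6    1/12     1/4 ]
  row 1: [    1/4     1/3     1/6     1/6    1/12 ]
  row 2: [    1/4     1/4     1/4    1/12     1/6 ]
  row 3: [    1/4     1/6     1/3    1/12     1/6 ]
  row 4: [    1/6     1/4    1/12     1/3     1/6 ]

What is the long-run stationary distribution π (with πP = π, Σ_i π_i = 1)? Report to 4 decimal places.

π = [0.2574, 0.2361, 0.1929, 0.1451, 0.1684]

Balance equations π_j = Σ_i π_i·P[i][j]:
  π_0 = 1/3·π_0 + 1/4·π_1 + 1/4·π_2 + 1/4·π_3 + 1/6·π_4
  π_1 = 1/6·π_0 + 1/3·π_1 + 1/4·π_2 + 1/6·π_3 + 1/4·π_4
  π_2 = 1/6·π_0 + 1/6·π_1 + 1/4·π_2 + 1/3·π_3 + 1/12·π_4
  π_3 = 1/12·π_0 + 1/6·π_1 + 1/12·π_2 + 1/12·π_3 + 1/3·π_4
  normalize: π_0 + π_1 + π_2 + π_3 + π_4 = 1
Solving the linear system gives exactly π = [1137/4417, 149/631, 852/4417, 641/4417, 744/4417].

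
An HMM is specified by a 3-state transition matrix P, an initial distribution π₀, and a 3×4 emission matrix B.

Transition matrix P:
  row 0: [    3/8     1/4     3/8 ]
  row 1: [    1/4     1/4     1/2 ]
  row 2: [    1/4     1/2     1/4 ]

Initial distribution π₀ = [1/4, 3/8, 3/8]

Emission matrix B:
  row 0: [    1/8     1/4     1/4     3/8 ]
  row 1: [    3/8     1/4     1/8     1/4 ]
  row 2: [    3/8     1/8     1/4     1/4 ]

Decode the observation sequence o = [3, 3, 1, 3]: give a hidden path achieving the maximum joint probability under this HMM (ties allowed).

path = [1, 2, 1, 2]

t=0: δ = [9.375e-02, 9.375e-02, 9.375e-02]  (obs o_0=3)
t=1: δ = [1.318e-02, 1.172e-02, 1.172e-02]  ψ = [0, 2, 1]  (obs o_1=3)
t=2: δ = [1.236e-03, 1.465e-03, 7.324e-04]  ψ = [0, 2, 1]  (obs o_2=1)
t=3: δ = [1.738e-04, 9.155e-05, 1.831e-04]  ψ = [0, 1, 1]  (obs o_3=3)
backtrack: best end state = 2; path = [1, 2, 1, 2]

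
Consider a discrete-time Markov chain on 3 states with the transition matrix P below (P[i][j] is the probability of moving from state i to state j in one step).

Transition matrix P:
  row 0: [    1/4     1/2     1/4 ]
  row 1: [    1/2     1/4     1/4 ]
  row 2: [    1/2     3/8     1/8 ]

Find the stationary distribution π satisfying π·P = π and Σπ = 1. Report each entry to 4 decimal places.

Balance equations π_j = Σ_i π_i·P[i][j]:
  π_0 = 1/4·π_0 + 1/2·π_1 + 1/2·π_2
  π_1 = 1/2·π_0 + 1/4·π_1 + 3/8·π_2
  normalize: π_0 + π_1 + π_2 = 1
Solving the linear system gives exactly π = [2/5, 17/45, 2/9].

π = [0.4000, 0.3778, 0.2222]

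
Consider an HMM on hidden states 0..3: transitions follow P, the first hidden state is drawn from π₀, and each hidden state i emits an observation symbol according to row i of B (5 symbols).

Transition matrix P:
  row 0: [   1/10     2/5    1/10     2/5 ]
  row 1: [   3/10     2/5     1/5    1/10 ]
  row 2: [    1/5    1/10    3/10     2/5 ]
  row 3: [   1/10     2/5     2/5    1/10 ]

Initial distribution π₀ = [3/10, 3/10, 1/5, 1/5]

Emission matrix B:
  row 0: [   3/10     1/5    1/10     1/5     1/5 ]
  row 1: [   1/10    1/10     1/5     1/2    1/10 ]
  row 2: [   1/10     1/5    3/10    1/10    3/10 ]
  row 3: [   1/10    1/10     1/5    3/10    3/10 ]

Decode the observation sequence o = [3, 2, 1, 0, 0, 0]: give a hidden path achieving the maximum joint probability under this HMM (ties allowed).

path = [1, 1, 1, 0, 1, 0]

t=0: δ = [6.000e-02, 1.500e-01, 2.000e-02, 6.000e-02]  (obs o_0=3)
t=1: δ = [4.500e-03, 1.200e-02, 9.000e-03, 4.800e-03]  ψ = [1, 1, 1, 0]  (obs o_1=2)
t=2: δ = [7.200e-04, 4.800e-04, 5.400e-04, 3.600e-04]  ψ = [1, 1, 2, 2]  (obs o_2=1)
t=3: δ = [4.320e-05, 2.880e-05, 1.620e-05, 2.880e-05]  ψ = [1, 0, 2, 0]  (obs o_3=0)
t=4: δ = [2.592e-06, 1.728e-06, 1.152e-06, 1.728e-06]  ψ = [1, 0, 3, 0]  (obs o_4=0)
t=5: δ = [1.555e-07, 1.037e-07, 6.912e-08, 1.037e-07]  ψ = [1, 0, 3, 0]  (obs o_5=0)
backtrack: best end state = 0; path = [1, 1, 1, 0, 1, 0]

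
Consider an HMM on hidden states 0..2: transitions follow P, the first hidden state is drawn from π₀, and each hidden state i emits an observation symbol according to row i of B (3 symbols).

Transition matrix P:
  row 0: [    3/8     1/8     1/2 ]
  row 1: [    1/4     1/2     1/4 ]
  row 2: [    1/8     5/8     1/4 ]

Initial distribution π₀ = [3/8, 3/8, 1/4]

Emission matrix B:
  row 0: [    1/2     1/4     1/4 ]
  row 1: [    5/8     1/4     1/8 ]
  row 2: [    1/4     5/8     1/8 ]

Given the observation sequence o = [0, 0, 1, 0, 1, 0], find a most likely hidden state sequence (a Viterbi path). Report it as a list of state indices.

t=0: δ = [1.875e-01, 2.344e-01, 6.250e-02]  (obs o_0=0)
t=1: δ = [3.516e-02, 7.324e-02, 2.344e-02]  ψ = [0, 1, 0]  (obs o_1=0)
t=2: δ = [4.578e-03, 9.155e-03, 1.144e-02]  ψ = [1, 1, 1]  (obs o_2=1)
t=3: δ = [1.144e-03, 4.470e-03, 7.153e-04]  ψ = [1, 2, 2]  (obs o_3=0)
t=4: δ = [2.794e-04, 5.588e-04, 6.985e-04]  ψ = [1, 1, 1]  (obs o_4=1)
t=5: δ = [6.985e-05, 2.728e-04, 4.366e-05]  ψ = [1, 2, 2]  (obs o_5=0)
backtrack: best end state = 1; path = [1, 1, 2, 1, 2, 1]

path = [1, 1, 2, 1, 2, 1]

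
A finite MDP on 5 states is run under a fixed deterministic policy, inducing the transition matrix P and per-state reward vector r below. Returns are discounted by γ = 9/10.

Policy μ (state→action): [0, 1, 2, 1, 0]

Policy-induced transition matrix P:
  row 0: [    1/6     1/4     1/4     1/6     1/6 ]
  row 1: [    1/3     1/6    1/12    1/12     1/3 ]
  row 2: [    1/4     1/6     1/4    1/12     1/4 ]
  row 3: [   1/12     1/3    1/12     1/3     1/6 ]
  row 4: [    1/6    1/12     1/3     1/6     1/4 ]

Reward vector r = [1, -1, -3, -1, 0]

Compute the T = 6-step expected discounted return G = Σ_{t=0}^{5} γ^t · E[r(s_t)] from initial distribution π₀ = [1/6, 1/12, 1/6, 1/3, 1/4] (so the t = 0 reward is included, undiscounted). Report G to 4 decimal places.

G = -3.6716

t=0: π = [0.1667, 0.0833, 0.1667, 0.3333, 0.2500], E[r] = -0.7500, γ^t·E[r] = -0.750000, running G = -0.750000
t=1: π = [0.1667, 0.2153, 0.2014, 0.2014, 0.2153], E[r] = -0.8542, γ^t·E[r] = -0.768750, running G = -1.518750
t=2: π = [0.2025, 0.1962, 0.1985, 0.1655, 0.2373], E[r] = -0.7546, γ^t·E[r] = -0.611250, running G = -2.130000
t=3: π = [0.2021, 0.1914, 0.2095, 0.1614, 0.2357], E[r] = -0.7791, γ^t·E[r] = -0.567949, running G = -2.697949
t=4: π = [0.2026, 0.1908, 0.2109, 0.1602, 0.2357], E[r] = -0.7809, γ^t·E[r] = -0.512354, running G = -3.210303
t=5: π = [0.2027, 0.1906, 0.2112, 0.1599, 0.2357], E[r] = -0.7813, γ^t·E[r] = -0.461328, running G = -3.671631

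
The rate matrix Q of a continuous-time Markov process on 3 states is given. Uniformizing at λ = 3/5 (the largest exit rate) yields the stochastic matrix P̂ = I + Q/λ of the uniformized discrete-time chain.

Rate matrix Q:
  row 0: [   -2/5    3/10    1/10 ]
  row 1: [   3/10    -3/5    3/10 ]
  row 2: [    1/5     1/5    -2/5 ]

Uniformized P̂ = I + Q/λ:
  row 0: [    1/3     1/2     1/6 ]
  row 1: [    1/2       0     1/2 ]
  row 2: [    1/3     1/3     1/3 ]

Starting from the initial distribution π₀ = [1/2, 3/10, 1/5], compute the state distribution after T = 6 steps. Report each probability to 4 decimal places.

π = [0.3830, 0.2977, 0.3192]

t=0: π = [0.5000, 0.3000, 0.2000]
t=1: π = [0.3833, 0.3167, 0.3000]
t=2: π = [0.3861, 0.2917, 0.3222]
t=3: π = [0.3819, 0.3005, 0.3176]
t=4: π = [0.3834, 0.2968, 0.3198]
t=5: π = [0.3828, 0.2983, 0.3189]
t=6: π = [0.3830, 0.2977, 0.3192]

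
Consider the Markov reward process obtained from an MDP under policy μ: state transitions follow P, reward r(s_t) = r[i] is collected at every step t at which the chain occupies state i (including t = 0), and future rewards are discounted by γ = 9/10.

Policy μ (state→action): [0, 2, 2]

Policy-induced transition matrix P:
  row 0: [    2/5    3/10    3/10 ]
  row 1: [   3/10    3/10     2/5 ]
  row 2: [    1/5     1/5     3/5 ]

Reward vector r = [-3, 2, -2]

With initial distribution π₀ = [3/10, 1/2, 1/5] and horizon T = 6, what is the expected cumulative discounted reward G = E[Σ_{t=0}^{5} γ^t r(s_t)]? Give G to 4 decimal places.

G = -4.8879

t=0: π = [0.3000, 0.5000, 0.2000], E[r] = -0.3000, γ^t·E[r] = -0.300000, running G = -0.300000
t=1: π = [0.3100, 0.2800, 0.4100], E[r] = -1.1900, γ^t·E[r] = -1.071000, running G = -1.371000
t=2: π = [0.2900, 0.2590, 0.4510], E[r] = -1.2540, γ^t·E[r] = -1.015740, running G = -2.386740
t=3: π = [0.2839, 0.2549, 0.4612], E[r] = -1.2643, γ^t·E[r] = -0.921675, running G = -3.308415
t=4: π = [0.2823, 0.2539, 0.4639], E[r] = -1.2668, γ^t·E[r] = -0.831115, running G = -4.139529
t=5: π = [0.2818, 0.2536, 0.4645], E[r] = -1.2674, γ^t·E[r] = -0.748376, running G = -4.887906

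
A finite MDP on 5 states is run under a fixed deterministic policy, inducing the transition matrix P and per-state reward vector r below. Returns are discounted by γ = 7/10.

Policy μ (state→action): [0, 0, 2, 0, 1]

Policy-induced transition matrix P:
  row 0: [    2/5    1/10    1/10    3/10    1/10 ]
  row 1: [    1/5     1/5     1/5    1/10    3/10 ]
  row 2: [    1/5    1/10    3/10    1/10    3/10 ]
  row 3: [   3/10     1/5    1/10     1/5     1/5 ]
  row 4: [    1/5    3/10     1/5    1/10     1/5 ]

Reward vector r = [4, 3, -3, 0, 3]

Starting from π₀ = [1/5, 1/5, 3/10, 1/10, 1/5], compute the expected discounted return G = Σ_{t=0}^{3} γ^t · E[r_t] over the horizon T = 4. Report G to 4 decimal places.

G = 3.6350

t=0: π = [0.2000, 0.2000, 0.3000, 0.1000, 0.2000], E[r] = 1.1000, γ^t·E[r] = 1.100000, running G = 1.100000
t=1: π = [0.2500, 0.1700, 0.2000, 0.1500, 0.2300], E[r] = 1.6000, γ^t·E[r] = 1.120000, running G = 2.220000
t=2: π = [0.2650, 0.1780, 0.1800, 0.1650, 0.2120], E[r] = 1.6900, γ^t·E[r] = 0.828100, running G = 3.048100
t=3: π = [0.2695, 0.1767, 0.1750, 0.1695, 0.2093], E[r] = 1.7110, γ^t·E[r] = 0.586873, running G = 3.634973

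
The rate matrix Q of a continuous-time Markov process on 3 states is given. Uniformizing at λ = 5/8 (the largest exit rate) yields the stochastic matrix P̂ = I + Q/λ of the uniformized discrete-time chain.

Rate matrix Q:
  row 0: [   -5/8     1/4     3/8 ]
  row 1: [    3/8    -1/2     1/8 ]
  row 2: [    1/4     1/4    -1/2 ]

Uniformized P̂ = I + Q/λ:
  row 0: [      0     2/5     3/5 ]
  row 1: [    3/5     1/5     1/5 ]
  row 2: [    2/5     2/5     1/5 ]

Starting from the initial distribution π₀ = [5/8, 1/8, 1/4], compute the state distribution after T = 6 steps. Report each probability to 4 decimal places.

π = [0.3354, 0.3333, 0.3313]

t=0: π = [0.6250, 0.1250, 0.2500]
t=1: π = [0.1750, 0.3750, 0.4500]
t=2: π = [0.4050, 0.3250, 0.2700]
t=3: π = [0.3030, 0.3350, 0.3620]
t=4: π = [0.3458, 0.3330, 0.3212]
t=5: π = [0.3283, 0.3334, 0.3383]
t=6: π = [0.3354, 0.3333, 0.3313]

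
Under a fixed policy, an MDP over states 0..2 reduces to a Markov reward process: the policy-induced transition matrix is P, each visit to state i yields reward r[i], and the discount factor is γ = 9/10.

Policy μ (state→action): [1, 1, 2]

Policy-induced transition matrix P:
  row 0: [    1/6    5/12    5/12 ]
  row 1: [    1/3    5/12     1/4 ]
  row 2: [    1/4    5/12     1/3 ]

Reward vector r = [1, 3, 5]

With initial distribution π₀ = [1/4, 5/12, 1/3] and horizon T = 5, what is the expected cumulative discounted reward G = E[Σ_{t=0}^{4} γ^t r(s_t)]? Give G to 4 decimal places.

G = 12.8055

t=0: π = [0.2500, 0.4167, 0.3333], E[r] = 3.1667, γ^t·E[r] = 3.166667, running G = 3.166667
t=1: π = [0.2639, 0.4167, 0.3194], E[r] = 3.1111, γ^t·E[r] = 2.800000, running G = 5.966667
t=2: π = [0.2627, 0.4167, 0.3206], E[r] = 3.1157, γ^t·E[r] = 2.523750, running G = 8.490417
t=3: π = [0.2628, 0.4167, 0.3205], E[r] = 3.1154, γ^t·E[r] = 2.271094, running G = 10.761510
t=4: π = [0.2628, 0.4167, 0.3205], E[r] = 3.1154, γ^t·E[r] = 2.044005, running G = 12.805516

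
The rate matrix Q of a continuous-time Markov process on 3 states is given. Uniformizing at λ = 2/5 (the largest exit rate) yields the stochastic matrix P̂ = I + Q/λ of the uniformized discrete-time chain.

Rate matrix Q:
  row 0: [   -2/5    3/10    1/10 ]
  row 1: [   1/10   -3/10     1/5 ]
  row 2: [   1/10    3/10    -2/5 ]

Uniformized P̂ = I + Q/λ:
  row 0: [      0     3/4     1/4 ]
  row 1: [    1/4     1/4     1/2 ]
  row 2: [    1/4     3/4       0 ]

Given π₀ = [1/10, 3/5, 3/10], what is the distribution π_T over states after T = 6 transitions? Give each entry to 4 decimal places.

π = [0.2000, 0.5016, 0.2985]

t=0: π = [0.1000, 0.6000, 0.3000]
t=1: π = [0.2250, 0.4500, 0.3250]
t=2: π = [0.1938, 0.5250, 0.2813]
t=3: π = [0.2016, 0.4875, 0.3109]
t=4: π = [0.1996, 0.5063, 0.2941]
t=5: π = [0.2001, 0.4969, 0.3030]
t=6: π = [0.2000, 0.5016, 0.2985]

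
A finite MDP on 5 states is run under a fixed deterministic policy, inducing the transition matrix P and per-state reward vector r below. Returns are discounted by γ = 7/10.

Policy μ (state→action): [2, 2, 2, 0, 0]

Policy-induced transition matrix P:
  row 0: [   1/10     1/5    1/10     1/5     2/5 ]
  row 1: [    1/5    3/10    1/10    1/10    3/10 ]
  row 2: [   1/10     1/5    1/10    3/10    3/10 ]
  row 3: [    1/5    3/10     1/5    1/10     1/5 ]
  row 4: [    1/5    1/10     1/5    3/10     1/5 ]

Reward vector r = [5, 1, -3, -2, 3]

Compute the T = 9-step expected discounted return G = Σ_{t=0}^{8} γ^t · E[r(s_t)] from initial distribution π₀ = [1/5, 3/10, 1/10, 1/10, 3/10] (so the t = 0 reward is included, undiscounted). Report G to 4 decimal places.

t=0: π = [0.2000, 0.3000, 0.1000, 0.1000, 0.3000], E[r] = 1.7000, γ^t·E[r] = 1.700000, running G = 1.700000
t=1: π = [0.1700, 0.2100, 0.1400, 0.2000, 0.2800], E[r] = 1.0800, γ^t·E[r] = 0.756000, running G = 2.456000
t=2: π = [0.1690, 0.2130, 0.1480, 0.2010, 0.2690], E[r] = 1.0190, γ^t·E[r] = 0.499310, running G = 2.955310
t=3: π = [0.1683, 0.2145, 0.1470, 0.2003, 0.2699], E[r] = 1.0241, γ^t·E[r] = 0.351266, running G = 3.306576
t=4: π = [0.1685, 0.2145, 0.1470, 0.2002, 0.2698], E[r] = 1.0248, γ^t·E[r] = 0.246052, running G = 3.552628
t=5: π = [0.1685, 0.2145, 0.1470, 0.2002, 0.2698], E[r] = 1.0248, γ^t·E[r] = 0.172246, running G = 3.724874
t=6: π = [0.1685, 0.2145, 0.1470, 0.2002, 0.2698], E[r] = 1.0248, γ^t·E[r] = 0.120570, running G = 3.845445
t=7: π = [0.1685, 0.2145, 0.1470, 0.2002, 0.2698], E[r] = 1.0248, γ^t·E[r] = 0.084399, running G = 3.929844
t=8: π = [0.1685, 0.2145, 0.1470, 0.2002, 0.2698], E[r] = 1.0248, γ^t·E[r] = 0.059079, running G = 3.988923

G = 3.9889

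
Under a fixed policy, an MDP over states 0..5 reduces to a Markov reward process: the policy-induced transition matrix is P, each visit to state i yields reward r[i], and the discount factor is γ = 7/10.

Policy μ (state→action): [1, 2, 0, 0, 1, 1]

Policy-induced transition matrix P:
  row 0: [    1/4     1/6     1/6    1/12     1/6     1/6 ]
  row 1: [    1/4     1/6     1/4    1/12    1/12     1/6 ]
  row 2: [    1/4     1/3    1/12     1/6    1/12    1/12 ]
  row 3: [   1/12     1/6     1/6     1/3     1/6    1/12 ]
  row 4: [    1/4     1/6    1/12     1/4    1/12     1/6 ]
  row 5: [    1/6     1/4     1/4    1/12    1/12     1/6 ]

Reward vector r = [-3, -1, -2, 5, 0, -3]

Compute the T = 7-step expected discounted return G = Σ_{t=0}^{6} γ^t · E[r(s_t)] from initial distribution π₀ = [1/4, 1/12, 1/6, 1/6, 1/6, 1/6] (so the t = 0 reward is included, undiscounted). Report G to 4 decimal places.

t=0: π = [0.2500, 0.0833, 0.1667, 0.1667, 0.1667, 0.1667], E[r] = -0.8333, γ^t·E[r] = -0.833333, running G = -0.833333
t=1: π = [0.2083, 0.2083, 0.1597, 0.1667, 0.1181, 0.1389], E[r] = -0.7361, γ^t·E[r] = -0.515278, running G = -1.348611
t=2: π = [0.2106, 0.2049, 0.1725, 0.1580, 0.1146, 0.1395], E[r] = -0.8102, γ^t·E[r] = -0.396991, running G = -1.745602
t=3: π = [0.2120, 0.2070, 0.1714, 0.1563, 0.1141, 0.1391], E[r] = -0.8220, γ^t·E[r] = -0.281930, running G = -2.027531
t=4: π = [0.2124, 0.2068, 0.1717, 0.1557, 0.1140, 0.1394], E[r] = -0.8269, γ^t·E[r] = -0.198538, running G = -2.226069
t=5: π = [0.2124, 0.2069, 0.1717, 0.1556, 0.1140, 0.1394], E[r] = -0.8279, γ^t·E[r] = -0.139143, running G = -2.365212
t=6: π = [0.2125, 0.2069, 0.1717, 0.1555, 0.1140, 0.1394], E[r] = -0.8282, γ^t·E[r] = -0.097436, running G = -2.462648

G = -2.4626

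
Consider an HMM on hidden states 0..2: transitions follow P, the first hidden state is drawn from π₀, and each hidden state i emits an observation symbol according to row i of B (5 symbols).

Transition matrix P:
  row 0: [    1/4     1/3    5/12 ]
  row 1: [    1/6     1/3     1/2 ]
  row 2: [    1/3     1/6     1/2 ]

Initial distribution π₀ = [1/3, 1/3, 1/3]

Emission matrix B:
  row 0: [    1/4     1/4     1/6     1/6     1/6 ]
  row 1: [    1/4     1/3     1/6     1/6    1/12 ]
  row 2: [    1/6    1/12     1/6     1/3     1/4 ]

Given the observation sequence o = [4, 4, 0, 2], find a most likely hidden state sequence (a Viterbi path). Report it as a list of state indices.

t=0: δ = [5.556e-02, 2.778e-02, 8.333e-02]  (obs o_0=4)
t=1: δ = [4.630e-03, 1.543e-03, 1.042e-02]  ψ = [2, 0, 2]  (obs o_1=4)
t=2: δ = [8.681e-04, 4.340e-04, 8.681e-04]  ψ = [2, 2, 2]  (obs o_2=0)
t=3: δ = [4.823e-05, 4.823e-05, 7.234e-05]  ψ = [2, 0, 2]  (obs o_3=2)
backtrack: best end state = 2; path = [2, 2, 2, 2]

path = [2, 2, 2, 2]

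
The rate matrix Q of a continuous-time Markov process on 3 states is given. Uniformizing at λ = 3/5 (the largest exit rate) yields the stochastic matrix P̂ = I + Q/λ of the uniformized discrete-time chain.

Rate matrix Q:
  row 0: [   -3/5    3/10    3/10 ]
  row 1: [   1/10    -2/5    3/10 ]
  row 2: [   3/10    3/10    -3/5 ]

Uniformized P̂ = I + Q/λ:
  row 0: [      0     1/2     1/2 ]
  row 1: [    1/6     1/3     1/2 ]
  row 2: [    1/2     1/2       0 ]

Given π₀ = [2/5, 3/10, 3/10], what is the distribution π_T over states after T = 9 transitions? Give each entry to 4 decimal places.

t=0: π = [0.4000, 0.3000, 0.3000]
t=1: π = [0.2000, 0.4500, 0.3500]
t=2: π = [0.2500, 0.4250, 0.3250]
t=3: π = [0.2333, 0.4292, 0.3375]
t=4: π = [0.2403, 0.4285, 0.3313]
t=5: π = [0.2370, 0.4286, 0.3344]
t=6: π = [0.2386, 0.4286, 0.3328]
t=7: π = [0.2378, 0.4286, 0.3336]
t=8: π = [0.2382, 0.4286, 0.3332]
t=9: π = [0.2380, 0.4286, 0.3334]

π = [0.2380, 0.4286, 0.3334]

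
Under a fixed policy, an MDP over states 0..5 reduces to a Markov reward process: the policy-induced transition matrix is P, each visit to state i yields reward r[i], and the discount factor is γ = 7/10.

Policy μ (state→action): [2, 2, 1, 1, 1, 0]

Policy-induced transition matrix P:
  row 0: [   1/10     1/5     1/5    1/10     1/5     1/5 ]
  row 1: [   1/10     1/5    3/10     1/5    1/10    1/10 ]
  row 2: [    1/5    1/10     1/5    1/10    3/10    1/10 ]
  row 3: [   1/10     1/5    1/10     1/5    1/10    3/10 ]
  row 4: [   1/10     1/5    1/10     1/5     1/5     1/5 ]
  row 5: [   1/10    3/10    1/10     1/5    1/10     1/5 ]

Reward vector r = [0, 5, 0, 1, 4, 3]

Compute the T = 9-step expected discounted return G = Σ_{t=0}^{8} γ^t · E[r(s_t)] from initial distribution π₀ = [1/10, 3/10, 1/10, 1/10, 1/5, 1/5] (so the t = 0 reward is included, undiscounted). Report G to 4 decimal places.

t=0: π = [0.1000, 0.3000, 0.1000, 0.1000, 0.2000, 0.2000], E[r] = 3.0000, γ^t·E[r] = 3.000000, running G = 3.000000
t=1: π = [0.1100, 0.2100, 0.1800, 0.1800, 0.1500, 0.1700], E[r] = 2.3400, γ^t·E[r] = 1.638000, running G = 4.638000
t=2: π = [0.1180, 0.1990, 0.1710, 0.1710, 0.1620, 0.1790], E[r] = 2.3510, γ^t·E[r] = 1.151990, running G = 5.789990
t=3: π = [0.1171, 0.2008, 0.1687, 0.1711, 0.1622, 0.1801], E[r] = 2.3642, γ^t·E[r] = 0.810921, running G = 6.600911
t=4: π = [0.1169, 0.2011, 0.1687, 0.1714, 0.1617, 0.1802], E[r] = 2.3643, γ^t·E[r] = 0.567664, running G = 7.168574
t=5: π = [0.1169, 0.2011, 0.1688, 0.1714, 0.1616, 0.1802], E[r] = 2.3640, γ^t·E[r] = 0.397321, running G = 7.565895
t=6: π = [0.1169, 0.2011, 0.1688, 0.1714, 0.1616, 0.1802], E[r] = 2.3640, γ^t·E[r] = 0.278121, running G = 7.844016
t=7: π = [0.1169, 0.2011, 0.1688, 0.1714, 0.1616, 0.1802], E[r] = 2.3640, γ^t·E[r] = 0.194685, running G = 8.038701
t=8: π = [0.1169, 0.2011, 0.1688, 0.1714, 0.1616, 0.1802], E[r] = 2.3640, γ^t·E[r] = 0.136279, running G = 8.174980

G = 8.1750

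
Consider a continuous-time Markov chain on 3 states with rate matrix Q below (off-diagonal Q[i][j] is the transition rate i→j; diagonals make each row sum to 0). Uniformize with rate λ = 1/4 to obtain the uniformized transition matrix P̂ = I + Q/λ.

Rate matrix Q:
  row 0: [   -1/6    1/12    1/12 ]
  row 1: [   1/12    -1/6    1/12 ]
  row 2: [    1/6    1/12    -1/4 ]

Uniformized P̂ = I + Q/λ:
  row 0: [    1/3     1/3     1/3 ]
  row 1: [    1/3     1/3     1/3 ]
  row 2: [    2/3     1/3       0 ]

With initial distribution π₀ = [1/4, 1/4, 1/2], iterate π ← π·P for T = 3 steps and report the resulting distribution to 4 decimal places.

π = [0.4259, 0.3333, 0.2407]

t=0: π = [0.2500, 0.2500, 0.5000]
t=1: π = [0.5000, 0.3333, 0.1667]
t=2: π = [0.3889, 0.3333, 0.2778]
t=3: π = [0.4259, 0.3333, 0.2407]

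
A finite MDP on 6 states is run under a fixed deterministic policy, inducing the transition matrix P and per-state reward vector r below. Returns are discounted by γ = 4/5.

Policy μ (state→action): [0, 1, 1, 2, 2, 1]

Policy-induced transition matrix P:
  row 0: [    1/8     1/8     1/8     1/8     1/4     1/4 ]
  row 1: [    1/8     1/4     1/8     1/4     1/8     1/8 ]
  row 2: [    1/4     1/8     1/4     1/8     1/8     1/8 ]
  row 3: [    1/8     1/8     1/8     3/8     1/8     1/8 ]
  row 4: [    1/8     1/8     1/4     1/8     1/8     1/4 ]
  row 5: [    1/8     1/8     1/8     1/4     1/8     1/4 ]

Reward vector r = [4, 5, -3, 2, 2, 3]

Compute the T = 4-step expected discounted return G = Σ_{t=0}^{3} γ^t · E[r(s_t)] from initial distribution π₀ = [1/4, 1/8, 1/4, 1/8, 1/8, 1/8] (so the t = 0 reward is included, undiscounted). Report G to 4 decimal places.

G = 5.7979

t=0: π = [0.2500, 0.1250, 0.2500, 0.1250, 0.1250, 0.1250], E[r] = 1.7500, γ^t·E[r] = 1.750000, running G = 1.750000
t=1: π = [0.1563, 0.1406, 0.1719, 0.1875, 0.1563, 0.1875], E[r] = 2.0625, γ^t·E[r] = 1.650000, running G = 3.400000
t=2: π = [0.1465, 0.1426, 0.1660, 0.2129, 0.1445, 0.1875], E[r] = 2.0781, γ^t·E[r] = 1.330000, running G = 4.730000
t=3: π = [0.1458, 0.1428, 0.1638, 0.2195, 0.1433, 0.1848], E[r] = 2.0857, γ^t·E[r] = 1.067875, running G = 5.797875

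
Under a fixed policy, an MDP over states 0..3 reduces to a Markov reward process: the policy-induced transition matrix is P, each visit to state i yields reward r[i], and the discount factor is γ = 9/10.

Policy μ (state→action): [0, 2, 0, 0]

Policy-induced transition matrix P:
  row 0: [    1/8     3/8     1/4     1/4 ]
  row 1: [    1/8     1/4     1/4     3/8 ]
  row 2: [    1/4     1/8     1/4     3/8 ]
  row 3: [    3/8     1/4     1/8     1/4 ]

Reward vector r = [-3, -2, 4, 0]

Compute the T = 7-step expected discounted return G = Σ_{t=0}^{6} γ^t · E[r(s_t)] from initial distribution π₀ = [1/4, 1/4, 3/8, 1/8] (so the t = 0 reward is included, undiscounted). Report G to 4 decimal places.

t=0: π = [0.2500, 0.2500, 0.3750, 0.1250], E[r] = 0.2500, γ^t·E[r] = 0.250000, running G = 0.250000
t=1: π = [0.2031, 0.2344, 0.2344, 0.3281], E[r] = -0.1406, γ^t·E[r] = -0.126563, running G = 0.123438
t=2: π = [0.2363, 0.2461, 0.2090, 0.3086], E[r] = -0.3652, γ^t·E[r] = -0.295840, running G = -0.172402
t=3: π = [0.2283, 0.2534, 0.2114, 0.3069], E[r] = -0.3459, γ^t·E[r] = -0.252196, running G = -0.424598
t=4: π = [0.2281, 0.2521, 0.2116, 0.3081], E[r] = -0.3421, γ^t·E[r] = -0.224453, running G = -0.649051
t=5: π = [0.2285, 0.2521, 0.2115, 0.3080], E[r] = -0.3436, γ^t·E[r] = -0.202907, running G = -0.851958
t=6: π = [0.2284, 0.2521, 0.2115, 0.3079], E[r] = -0.3435, γ^t·E[r] = -0.182559, running G = -1.034516

G = -1.0345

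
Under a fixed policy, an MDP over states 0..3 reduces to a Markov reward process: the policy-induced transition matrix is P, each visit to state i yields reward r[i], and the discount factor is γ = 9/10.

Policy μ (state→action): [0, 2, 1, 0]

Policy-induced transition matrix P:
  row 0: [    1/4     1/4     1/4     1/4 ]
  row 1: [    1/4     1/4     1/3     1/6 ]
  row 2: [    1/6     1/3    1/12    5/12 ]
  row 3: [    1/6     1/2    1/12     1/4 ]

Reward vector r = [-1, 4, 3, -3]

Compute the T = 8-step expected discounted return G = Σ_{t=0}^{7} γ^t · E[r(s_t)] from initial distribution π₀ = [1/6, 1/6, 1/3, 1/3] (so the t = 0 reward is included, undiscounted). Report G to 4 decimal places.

G = 4.8918

t=0: π = [0.1667, 0.1667, 0.3333, 0.3333], E[r] = 0.5000, γ^t·E[r] = 0.500000, running G = 0.500000
t=1: π = [0.1944, 0.3611, 0.1528, 0.2917], E[r] = 0.8333, γ^t·E[r] = 0.750000, running G = 1.250000
t=2: π = [0.2130, 0.3356, 0.2060, 0.2454], E[r] = 1.0116, γ^t·E[r] = 0.819375, running G = 2.069375
t=3: π = [0.2124, 0.3285, 0.2027, 0.2564], E[r] = 0.9408, γ^t·E[r] = 0.685828, running G = 2.755203
t=4: π = [0.2117, 0.3310, 0.2009, 0.2564], E[r] = 0.9455, γ^t·E[r] = 0.620367, running G = 3.375570
t=5: π = [0.2119, 0.3308, 0.2014, 0.2559], E[r] = 0.9479, γ^t·E[r] = 0.559726, running G = 3.935296
t=6: π = [0.2119, 0.3308, 0.2014, 0.2560], E[r] = 0.9472, γ^t·E[r] = 0.503395, running G = 4.438691
t=7: π = [0.2119, 0.3308, 0.2013, 0.2560], E[r] = 0.9472, γ^t·E[r] = 0.453065, running G = 4.891756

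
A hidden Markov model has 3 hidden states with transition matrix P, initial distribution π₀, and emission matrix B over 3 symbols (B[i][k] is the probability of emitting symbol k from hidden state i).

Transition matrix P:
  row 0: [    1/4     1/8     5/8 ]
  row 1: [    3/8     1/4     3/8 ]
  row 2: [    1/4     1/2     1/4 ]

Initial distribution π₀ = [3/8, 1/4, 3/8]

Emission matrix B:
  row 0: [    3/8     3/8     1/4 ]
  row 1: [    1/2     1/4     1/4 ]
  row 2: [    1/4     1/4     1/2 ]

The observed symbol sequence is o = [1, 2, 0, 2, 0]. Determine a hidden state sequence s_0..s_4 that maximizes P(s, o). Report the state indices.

t=0: δ = [1.406e-01, 6.250e-02, 9.375e-02]  (obs o_0=1)
t=1: δ = [8.789e-03, 1.172e-02, 4.395e-02]  ψ = [0, 2, 0]  (obs o_1=2)
t=2: δ = [4.120e-03, 1.099e-02, 2.747e-03]  ψ = [2, 2, 2]  (obs o_2=0)
t=3: δ = [1.030e-03, 6.866e-04, 2.060e-03]  ψ = [1, 1, 1]  (obs o_3=2)
t=4: δ = [1.931e-04, 5.150e-04, 1.609e-04]  ψ = [2, 2, 0]  (obs o_4=0)
backtrack: best end state = 1; path = [0, 2, 1, 2, 1]

path = [0, 2, 1, 2, 1]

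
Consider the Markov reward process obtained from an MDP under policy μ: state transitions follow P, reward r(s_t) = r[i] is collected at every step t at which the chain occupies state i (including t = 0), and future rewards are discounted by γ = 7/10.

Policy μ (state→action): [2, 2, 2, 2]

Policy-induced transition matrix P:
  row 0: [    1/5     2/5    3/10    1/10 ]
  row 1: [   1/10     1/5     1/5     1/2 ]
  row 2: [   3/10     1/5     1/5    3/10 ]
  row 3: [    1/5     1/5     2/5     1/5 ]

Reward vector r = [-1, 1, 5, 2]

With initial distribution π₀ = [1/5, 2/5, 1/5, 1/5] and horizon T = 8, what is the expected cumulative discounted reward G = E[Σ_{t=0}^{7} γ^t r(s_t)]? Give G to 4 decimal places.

G = 5.8617

t=0: π = [0.2000, 0.4000, 0.2000, 0.2000], E[r] = 1.6000, γ^t·E[r] = 1.600000, running G = 1.600000
t=1: π = [0.1800, 0.2400, 0.2600, 0.3200], E[r] = 2.0000, γ^t·E[r] = 1.400000, running G = 3.000000
t=2: π = [0.2020, 0.2360, 0.2820, 0.2800], E[r] = 2.0040, γ^t·E[r] = 0.981960, running G = 3.981960
t=3: π = [0.2046, 0.2404, 0.2762, 0.2788], E[r] = 1.9744, γ^t·E[r] = 0.677219, running G = 4.659179
t=4: π = [0.2036, 0.2409, 0.2762, 0.2793], E[r] = 1.9770, γ^t·E[r] = 0.474678, running G = 5.133857
t=5: π = [0.2035, 0.2407, 0.2762, 0.2795], E[r] = 1.9773, γ^t·E[r] = 0.332331, running G = 5.466188
t=6: π = [0.2035, 0.2407, 0.2763, 0.2795], E[r] = 1.9774, γ^t·E[r] = 0.232642, running G = 5.698830
t=7: π = [0.2036, 0.2407, 0.2763, 0.2795], E[r] = 1.9774, γ^t·E[r] = 0.162846, running G = 5.861676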